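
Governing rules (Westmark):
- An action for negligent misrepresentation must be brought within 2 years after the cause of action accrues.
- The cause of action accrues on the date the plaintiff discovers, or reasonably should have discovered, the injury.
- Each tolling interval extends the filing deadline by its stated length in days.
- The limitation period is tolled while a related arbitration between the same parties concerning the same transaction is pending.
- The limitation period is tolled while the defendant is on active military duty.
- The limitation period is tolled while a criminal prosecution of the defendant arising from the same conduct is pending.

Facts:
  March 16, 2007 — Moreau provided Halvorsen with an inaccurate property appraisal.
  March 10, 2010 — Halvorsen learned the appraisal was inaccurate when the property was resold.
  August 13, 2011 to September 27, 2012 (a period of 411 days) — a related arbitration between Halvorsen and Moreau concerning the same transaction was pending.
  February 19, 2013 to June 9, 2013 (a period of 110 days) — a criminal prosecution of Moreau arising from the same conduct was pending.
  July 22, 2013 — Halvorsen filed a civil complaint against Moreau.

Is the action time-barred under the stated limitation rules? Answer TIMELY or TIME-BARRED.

TIMELY

The claim did not accrue until Halvorsen discovered the injury on March 10, 2010; the March 16, 2007 act date does not start the clock under the stated rule.
2 years from March 10, 2010 is March 10, 2012.
The pending related arbitration from August 13, 2011 to September 27, 2012 tolled the period for 411 days, extending the deadline to April 25, 2013.
The pending criminal prosecution from February 19, 2013 to June 9, 2013 tolled the period for 110 days, extending the deadline to August 13, 2013.
Filing on July 22, 2013 beat the August 13, 2013 deadline — the action is timely.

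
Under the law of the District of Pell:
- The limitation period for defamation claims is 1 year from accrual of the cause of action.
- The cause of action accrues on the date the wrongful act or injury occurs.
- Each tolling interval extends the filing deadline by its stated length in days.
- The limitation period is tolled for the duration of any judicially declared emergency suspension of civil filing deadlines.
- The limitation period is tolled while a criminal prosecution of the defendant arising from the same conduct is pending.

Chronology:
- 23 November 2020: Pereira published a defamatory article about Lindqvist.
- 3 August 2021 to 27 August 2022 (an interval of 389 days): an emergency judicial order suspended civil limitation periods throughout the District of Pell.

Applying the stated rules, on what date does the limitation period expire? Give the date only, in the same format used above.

17 December 2022

The claim accrued on 23 November 2020, when the wrongful act occurred.
1 year from 23 November 2020 is 23 November 2021.
Because the emergency suspension of filing deadlines ran from 3 August 2021 to 27 August 2022, the deadline is extended by 389 days to 17 December 2022.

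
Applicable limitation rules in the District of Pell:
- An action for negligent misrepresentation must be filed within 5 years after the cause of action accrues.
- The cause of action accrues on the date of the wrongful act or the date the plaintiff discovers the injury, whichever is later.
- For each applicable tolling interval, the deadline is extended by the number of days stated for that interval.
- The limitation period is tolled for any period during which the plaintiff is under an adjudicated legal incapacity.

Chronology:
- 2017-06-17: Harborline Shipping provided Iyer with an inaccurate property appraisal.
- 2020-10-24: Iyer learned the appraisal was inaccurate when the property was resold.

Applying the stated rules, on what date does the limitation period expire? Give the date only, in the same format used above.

2025-10-24

Because discovery on 2020-10-24 post-dates the 2017-06-17 act, accrual under the later-of rule falls on 2020-10-24.
The untolled deadline — 5 years after 2020-10-24 — is 2025-10-24.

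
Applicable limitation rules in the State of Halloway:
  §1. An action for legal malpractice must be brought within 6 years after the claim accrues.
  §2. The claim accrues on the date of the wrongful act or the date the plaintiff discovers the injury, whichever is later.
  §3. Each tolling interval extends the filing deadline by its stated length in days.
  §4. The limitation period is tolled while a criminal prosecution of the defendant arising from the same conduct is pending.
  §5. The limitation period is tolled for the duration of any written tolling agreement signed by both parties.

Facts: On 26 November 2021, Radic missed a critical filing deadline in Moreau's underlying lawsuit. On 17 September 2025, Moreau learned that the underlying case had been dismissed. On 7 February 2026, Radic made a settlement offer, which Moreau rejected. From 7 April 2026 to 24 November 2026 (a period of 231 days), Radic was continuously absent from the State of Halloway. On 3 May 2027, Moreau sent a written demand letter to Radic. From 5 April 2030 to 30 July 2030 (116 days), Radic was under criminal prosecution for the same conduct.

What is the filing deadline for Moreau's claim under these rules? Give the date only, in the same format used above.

The claim accrued on 17 September 2025 — the later of the 26 November 2021 act and the 17 September 2025 discovery.
6 years from 17 September 2025 is 17 September 2031.
The pending criminal prosecution from 5 April 2030 to 30 July 2030 tolled the period for 116 days, extending the deadline to 11 January 2032.
The defendant's absence from the jurisdiction from 7 April 2026 to 24 November 2026 does not toll the period, because no stated rule makes the defendant's absence a tolling event.
None of the other events listed affects the running of the period under the stated rules.

11 January 2032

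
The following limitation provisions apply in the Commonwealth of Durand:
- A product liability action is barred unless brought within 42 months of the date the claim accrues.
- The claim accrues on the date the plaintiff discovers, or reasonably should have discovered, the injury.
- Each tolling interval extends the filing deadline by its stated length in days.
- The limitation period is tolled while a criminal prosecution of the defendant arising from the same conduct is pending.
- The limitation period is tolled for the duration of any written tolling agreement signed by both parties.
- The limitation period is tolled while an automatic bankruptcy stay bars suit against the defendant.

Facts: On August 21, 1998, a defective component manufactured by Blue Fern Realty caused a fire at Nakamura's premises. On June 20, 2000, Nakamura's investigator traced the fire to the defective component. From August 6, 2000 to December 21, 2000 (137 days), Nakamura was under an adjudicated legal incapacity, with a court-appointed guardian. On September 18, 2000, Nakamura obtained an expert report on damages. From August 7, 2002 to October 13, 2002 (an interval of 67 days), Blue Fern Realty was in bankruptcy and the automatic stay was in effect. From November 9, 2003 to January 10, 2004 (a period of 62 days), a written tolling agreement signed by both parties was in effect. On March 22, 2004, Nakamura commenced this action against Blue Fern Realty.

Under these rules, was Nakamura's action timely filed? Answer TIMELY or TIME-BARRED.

TIMELY

Under the discovery rule, the claim accrued on June 20, 2000, when Nakamura discovered the injury — not on the August 21, 1998 date of the underlying act.
The untolled deadline — 42 months after June 20, 2000 — is December 20, 2003.
The period was tolled for 67 days by the automatic bankruptcy stay (August 7, 2002 to October 13, 2002), pushing the deadline to February 25, 2004.
The period was tolled for 62 days by the written tolling agreement (November 9, 2003 to January 10, 2004), pushing the deadline to April 27, 2004.
The plaintiff's legal incapacity from August 6, 2000 to December 21, 2000 does not toll the period, because no stated rule makes the plaintiff's incapacity a tolling event.
The other events in the timeline have no effect on the limitation period under the stated rules.
Filing on March 22, 2004 beat the April 27, 2004 deadline — the action is timely.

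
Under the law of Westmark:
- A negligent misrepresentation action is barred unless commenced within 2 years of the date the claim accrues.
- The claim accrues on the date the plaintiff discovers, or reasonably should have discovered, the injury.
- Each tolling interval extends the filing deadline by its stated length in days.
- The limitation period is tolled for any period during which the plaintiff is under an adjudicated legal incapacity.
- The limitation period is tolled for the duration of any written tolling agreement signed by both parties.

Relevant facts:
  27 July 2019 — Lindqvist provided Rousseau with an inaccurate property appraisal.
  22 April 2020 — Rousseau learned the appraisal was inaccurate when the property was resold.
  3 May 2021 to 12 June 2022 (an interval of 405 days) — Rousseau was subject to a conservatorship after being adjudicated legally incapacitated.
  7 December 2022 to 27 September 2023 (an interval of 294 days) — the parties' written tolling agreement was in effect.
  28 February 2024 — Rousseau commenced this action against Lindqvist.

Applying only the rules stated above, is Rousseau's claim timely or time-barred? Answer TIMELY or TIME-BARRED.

TIMELY

Accrual is tied to discovery, so the period began on 22 April 2020 rather than on 27 July 2019 when the act occurred.
Adding the 2 years base period to 22 April 2020 gives a deadline of 22 April 2022, before any tolling.
The plaintiff's legal incapacity from 3 May 2021 to 12 June 2022 tolled the period for 405 days, extending the deadline to 1 June 2023.
The period was tolled for 294 days by the written tolling agreement (7 December 2022 to 27 September 2023), pushing the deadline to 21 March 2024.
Filing on 28 February 2024 beat the 21 March 2024 deadline — the action is timely.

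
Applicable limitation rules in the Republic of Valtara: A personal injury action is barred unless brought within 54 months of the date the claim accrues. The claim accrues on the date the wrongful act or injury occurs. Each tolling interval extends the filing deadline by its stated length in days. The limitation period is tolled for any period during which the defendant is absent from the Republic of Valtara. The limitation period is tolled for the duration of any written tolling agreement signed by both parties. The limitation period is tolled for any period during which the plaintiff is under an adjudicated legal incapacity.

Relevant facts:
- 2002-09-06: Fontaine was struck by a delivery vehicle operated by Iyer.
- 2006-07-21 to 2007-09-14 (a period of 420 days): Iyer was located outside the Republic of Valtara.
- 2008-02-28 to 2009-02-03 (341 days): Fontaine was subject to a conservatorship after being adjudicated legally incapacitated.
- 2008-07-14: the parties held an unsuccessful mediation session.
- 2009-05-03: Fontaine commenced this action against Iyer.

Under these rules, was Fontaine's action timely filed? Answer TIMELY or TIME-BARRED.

The limitation period began to run on 2002-09-06.
The untolled deadline — 54 months after 2002-09-06 — is 2007-03-06.
The period was tolled for 420 days by the defendant's absence from the jurisdiction (2006-07-21 to 2007-09-14), pushing the deadline to 2008-04-29.
Because the plaintiff's legal incapacity ran from 2008-02-28 to 2009-02-03, the deadline is extended by 341 days to 2009-04-05.
The other events in the timeline have no effect on the limitation period under the stated rules.
Filing on 2009-05-03 missed the 2009-04-05 deadline — the action is time-barred.

TIME-BARRED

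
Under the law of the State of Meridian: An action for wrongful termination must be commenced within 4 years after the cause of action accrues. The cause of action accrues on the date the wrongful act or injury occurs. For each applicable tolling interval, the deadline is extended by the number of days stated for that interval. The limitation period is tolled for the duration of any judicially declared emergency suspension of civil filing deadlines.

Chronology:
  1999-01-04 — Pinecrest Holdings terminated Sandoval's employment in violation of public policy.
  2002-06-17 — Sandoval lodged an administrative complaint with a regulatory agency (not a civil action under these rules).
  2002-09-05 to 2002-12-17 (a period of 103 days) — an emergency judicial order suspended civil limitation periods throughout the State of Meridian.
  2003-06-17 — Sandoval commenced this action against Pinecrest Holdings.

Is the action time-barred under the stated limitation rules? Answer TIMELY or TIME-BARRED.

The limitation period began to run on 1999-01-04.
Adding the 4 years base period to 1999-01-04 gives a deadline of 2003-01-04, before any tolling.
Because the emergency suspension of filing deadlines ran from 2002-09-05 to 2002-12-17, the deadline is extended by 103 days to 2003-04-17.
None of the other events listed affects the running of the period under the stated rules.
Sandoval filed on 2003-06-17, after the 2003-04-17 deadline, so the action is time-barred.

TIME-BARRED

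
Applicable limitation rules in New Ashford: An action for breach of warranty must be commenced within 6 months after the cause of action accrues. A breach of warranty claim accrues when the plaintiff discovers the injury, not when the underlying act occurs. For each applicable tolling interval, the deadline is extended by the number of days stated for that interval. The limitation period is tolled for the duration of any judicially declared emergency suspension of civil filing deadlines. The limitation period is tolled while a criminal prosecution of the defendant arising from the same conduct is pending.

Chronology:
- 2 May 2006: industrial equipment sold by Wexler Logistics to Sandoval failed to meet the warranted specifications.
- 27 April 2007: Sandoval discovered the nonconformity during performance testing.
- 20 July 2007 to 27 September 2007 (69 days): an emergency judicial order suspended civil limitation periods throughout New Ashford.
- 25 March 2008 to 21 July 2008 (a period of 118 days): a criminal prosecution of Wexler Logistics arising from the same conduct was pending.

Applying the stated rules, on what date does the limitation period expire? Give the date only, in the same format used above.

Accrual is tied to discovery, so the period began on 27 April 2007 rather than on 2 May 2006 when the act occurred.
6 months from 27 April 2007 is 27 October 2007.
Because the emergency suspension of filing deadlines ran from 20 July 2007 to 27 September 2007, the deadline is extended by 69 days to 4 January 2008.
The pending criminal prosecution starting 25 March 2008 came too late — the period had run on 4 January 2008 — and so does not extend the deadline.

4 January 2008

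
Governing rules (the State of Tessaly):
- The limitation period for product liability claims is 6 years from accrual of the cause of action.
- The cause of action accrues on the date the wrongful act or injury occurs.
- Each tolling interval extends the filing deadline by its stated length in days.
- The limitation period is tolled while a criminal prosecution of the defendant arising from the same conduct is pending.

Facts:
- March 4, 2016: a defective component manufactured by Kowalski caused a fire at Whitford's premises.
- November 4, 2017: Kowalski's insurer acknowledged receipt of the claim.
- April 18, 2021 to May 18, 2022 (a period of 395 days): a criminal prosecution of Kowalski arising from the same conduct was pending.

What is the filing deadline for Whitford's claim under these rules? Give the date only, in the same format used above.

The claim accrued on March 4, 2016, when the wrongful act occurred.
Adding the 6 years base period to March 4, 2016 gives a deadline of March 4, 2022, before any tolling.
The pending criminal prosecution from April 18, 2021 to May 18, 2022 tolled the period for 395 days, extending the deadline to April 3, 2023.
None of the other events listed affects the running of the period under the stated rules.

April 3, 2023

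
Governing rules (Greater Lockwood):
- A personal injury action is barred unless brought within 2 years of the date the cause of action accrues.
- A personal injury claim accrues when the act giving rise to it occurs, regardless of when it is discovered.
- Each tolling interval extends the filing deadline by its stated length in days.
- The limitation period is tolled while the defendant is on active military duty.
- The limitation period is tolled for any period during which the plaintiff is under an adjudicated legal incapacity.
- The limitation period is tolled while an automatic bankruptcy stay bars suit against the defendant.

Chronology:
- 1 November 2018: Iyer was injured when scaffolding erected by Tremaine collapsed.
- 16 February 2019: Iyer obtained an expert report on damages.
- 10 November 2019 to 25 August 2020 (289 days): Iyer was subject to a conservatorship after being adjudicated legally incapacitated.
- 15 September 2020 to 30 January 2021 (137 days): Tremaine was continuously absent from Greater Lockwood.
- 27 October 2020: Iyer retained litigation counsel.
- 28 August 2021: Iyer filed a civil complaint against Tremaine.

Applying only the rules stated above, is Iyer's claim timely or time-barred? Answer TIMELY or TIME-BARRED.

TIME-BARRED

The limitation period began to run on 1 November 2018.
Adding the 2 years base period to 1 November 2018 gives a deadline of 1 November 2020, before any tolling.
The plaintiff's legal incapacity from 10 November 2019 to 25 August 2020 tolled the period for 289 days, extending the deadline to 17 August 2021.
The defendant's absence from the jurisdiction from 15 September 2020 to 30 January 2021 does not toll the period, because no stated rule makes the defendant's absence a tolling event.
None of the other events listed affects the running of the period under the stated rules.
Filing on 28 August 2021 missed the 17 August 2021 deadline — the action is time-barred.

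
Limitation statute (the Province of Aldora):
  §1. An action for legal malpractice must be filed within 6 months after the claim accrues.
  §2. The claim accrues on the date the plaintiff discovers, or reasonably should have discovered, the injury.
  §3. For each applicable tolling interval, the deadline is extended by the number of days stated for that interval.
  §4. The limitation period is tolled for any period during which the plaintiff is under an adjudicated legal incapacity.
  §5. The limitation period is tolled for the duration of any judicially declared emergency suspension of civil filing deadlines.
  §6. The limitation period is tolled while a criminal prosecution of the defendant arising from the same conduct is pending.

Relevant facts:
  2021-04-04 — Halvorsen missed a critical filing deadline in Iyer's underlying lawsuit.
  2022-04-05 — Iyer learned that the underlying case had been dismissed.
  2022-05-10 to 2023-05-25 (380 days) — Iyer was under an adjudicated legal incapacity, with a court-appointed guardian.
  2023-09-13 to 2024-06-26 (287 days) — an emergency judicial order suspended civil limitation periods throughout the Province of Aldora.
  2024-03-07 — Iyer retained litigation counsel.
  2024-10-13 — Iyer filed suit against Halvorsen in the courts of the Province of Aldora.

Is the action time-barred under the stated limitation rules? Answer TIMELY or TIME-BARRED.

TIME-BARRED

Under the discovery rule, the claim accrued on 2022-04-05, when Iyer discovered the injury — not on the 2021-04-04 date of the underlying act.
The untolled deadline — 6 months after 2022-04-05 — is 2022-10-05.
The plaintiff's legal incapacity from 2022-05-10 to 2023-05-25 tolled the period for 380 days, extending the deadline to 2023-10-20.
The emergency suspension of filing deadlines from 2023-09-13 to 2024-06-26 tolled the period for 287 days, extending the deadline to 2024-08-02.
The other events in the timeline have no effect on the limitation period under the stated rules.
The 2024-10-13 filing falls after the 2024-08-02 deadline; the claim is time-barred.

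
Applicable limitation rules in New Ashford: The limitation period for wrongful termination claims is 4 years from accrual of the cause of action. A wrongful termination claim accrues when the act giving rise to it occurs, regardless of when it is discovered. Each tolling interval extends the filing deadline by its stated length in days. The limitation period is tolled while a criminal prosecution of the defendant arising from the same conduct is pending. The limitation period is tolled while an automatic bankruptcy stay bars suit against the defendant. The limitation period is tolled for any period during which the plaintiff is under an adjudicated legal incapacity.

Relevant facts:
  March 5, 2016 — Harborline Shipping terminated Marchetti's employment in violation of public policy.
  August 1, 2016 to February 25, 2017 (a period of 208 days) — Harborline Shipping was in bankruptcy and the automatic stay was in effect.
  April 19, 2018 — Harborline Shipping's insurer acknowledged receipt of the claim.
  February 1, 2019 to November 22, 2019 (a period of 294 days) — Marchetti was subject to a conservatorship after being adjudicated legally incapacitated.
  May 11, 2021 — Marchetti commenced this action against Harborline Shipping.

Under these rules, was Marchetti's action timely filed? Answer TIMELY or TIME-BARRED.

TIMELY

The cause of action accrued on March 5, 2016, the date of the act.
4 years from March 5, 2016 is March 5, 2020.
Because the automatic bankruptcy stay ran from August 1, 2016 to February 25, 2017, the deadline is extended by 208 days to September 29, 2020.
Because the plaintiff's legal incapacity ran from February 1, 2019 to November 22, 2019, the deadline is extended by 294 days to July 20, 2021.
None of the other events listed affects the running of the period under the stated rules.
Marchetti filed on May 11, 2021, before the July 20, 2021 deadline, so the action is timely.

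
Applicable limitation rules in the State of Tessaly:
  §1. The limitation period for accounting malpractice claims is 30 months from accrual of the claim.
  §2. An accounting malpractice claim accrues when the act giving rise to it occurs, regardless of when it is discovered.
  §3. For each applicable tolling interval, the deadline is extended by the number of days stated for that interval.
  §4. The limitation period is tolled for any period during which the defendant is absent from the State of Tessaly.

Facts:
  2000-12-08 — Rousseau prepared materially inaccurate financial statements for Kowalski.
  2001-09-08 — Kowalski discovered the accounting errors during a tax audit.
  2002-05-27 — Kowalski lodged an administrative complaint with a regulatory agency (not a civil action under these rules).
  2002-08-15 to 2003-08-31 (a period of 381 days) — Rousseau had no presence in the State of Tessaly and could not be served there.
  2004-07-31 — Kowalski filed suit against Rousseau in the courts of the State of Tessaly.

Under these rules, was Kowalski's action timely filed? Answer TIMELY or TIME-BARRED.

TIME-BARRED

Accrual is governed by the date of the act, so the period began to run on 2000-12-08; the later discovery on 2001-09-08 is irrelevant under the stated rule.
Adding the 30 months base period to 2000-12-08 gives a deadline of 2003-06-08, before any tolling.
Because the defendant's absence from the jurisdiction ran from 2002-08-15 to 2003-08-31, the deadline is extended by 381 days to 2004-06-23.
The other events in the timeline have no effect on the limitation period under the stated rules.
The 2004-07-31 filing falls after the 2004-06-23 deadline; the claim is time-barred.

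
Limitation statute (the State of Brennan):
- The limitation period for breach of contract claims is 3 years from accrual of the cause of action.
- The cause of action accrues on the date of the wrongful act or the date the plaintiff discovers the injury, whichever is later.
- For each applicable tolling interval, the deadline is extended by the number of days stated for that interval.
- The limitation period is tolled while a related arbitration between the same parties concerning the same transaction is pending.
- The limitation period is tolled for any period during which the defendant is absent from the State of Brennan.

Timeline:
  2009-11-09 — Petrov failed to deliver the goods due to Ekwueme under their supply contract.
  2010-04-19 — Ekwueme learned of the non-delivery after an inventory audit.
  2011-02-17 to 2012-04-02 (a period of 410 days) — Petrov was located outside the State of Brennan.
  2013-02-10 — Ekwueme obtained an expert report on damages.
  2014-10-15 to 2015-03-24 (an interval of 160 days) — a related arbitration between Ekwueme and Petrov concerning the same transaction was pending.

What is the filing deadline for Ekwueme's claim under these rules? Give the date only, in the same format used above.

2014-06-03

Taking the later of the act (2009-11-09) and discovery (2010-04-19), the claim accrued on 2010-04-19.
Adding the 3 years base period to 2010-04-19 gives a deadline of 2013-04-19, before any tolling.
The period was tolled for 410 days by the defendant's absence from the jurisdiction (2011-02-17 to 2012-04-02), pushing the deadline to 2014-06-03.
The pending related arbitration from 2014-10-15 to 2015-03-24 began after the period had already run on 2014-06-03, so it has no tolling effect.
Nothing else in the chronology tolls or restarts the period.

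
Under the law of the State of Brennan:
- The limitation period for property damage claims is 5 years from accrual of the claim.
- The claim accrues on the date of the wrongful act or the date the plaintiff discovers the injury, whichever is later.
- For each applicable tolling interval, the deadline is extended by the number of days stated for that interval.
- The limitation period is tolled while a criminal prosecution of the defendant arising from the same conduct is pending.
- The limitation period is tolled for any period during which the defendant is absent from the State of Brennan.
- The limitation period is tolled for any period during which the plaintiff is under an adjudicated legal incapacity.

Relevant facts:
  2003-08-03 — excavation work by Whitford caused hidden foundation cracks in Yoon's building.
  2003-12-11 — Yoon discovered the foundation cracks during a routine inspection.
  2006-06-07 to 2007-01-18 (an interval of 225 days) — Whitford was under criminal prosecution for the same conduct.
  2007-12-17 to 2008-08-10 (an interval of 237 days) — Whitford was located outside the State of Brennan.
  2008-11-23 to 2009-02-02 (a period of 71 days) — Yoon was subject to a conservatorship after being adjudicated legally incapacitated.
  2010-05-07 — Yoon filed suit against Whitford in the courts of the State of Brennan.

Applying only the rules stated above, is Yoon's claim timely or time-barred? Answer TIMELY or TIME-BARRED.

The claim accrued on 2003-12-11 — the later of the 2003-08-03 act and the 2003-12-11 discovery.
Adding the 5 years base period to 2003-12-11 gives a deadline of 2008-12-11, before any tolling.
Because the pending criminal prosecution ran from 2006-06-07 to 2007-01-18, the deadline is extended by 225 days to 2009-07-24.
Because the defendant's absence from the jurisdiction ran from 2007-12-17 to 2008-08-10, the deadline is extended by 237 days to 2010-03-18.
The period was tolled for 71 days by the plaintiff's legal incapacity (2008-11-23 to 2009-02-02), pushing the deadline to 2010-05-28.
Yoon filed on 2010-05-07, before the 2010-05-28 deadline, so the action is timely.

TIMELY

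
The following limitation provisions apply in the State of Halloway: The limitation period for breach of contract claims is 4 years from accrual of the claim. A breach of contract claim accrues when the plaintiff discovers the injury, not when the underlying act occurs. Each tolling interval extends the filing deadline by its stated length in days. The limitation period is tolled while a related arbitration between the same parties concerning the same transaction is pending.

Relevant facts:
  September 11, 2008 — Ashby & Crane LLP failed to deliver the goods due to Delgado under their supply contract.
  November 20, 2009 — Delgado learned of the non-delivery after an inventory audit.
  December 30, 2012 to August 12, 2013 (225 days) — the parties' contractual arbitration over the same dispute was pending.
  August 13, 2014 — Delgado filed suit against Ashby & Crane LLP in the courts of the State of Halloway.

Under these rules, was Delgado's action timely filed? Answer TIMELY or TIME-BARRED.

Accrual is tied to discovery, so the period began on November 20, 2009 rather than on September 11, 2008 when the act occurred.
Adding the 4 years base period to November 20, 2009 gives a deadline of November 20, 2013, before any tolling.
The pending related arbitration from December 30, 2012 to August 12, 2013 tolled the period for 225 days, extending the deadline to July 3, 2014.
The August 13, 2014 filing falls after the July 3, 2014 deadline; the claim is time-barred.

TIME-BARRED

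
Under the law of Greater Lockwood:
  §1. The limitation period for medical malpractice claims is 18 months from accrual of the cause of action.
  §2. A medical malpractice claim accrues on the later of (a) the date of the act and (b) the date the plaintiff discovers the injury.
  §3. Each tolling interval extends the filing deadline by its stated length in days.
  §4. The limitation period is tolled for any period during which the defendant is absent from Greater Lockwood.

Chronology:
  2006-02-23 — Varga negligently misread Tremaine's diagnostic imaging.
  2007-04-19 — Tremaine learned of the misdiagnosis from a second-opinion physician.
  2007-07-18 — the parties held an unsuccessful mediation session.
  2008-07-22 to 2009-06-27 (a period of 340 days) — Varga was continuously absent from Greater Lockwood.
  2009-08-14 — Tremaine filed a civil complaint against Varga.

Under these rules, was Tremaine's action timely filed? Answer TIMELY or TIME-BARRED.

Taking the later of the act (2006-02-23) and discovery (2007-04-19), the claim accrued on 2007-04-19.
The untolled deadline — 18 months after 2007-04-19 — is 2008-10-19.
The period was tolled for 340 days by the defendant's absence from the jurisdiction (2008-07-22 to 2009-06-27), pushing the deadline to 2009-09-24.
Nothing else in the chronology tolls or restarts the period.
Tremaine filed on 2009-08-14, before the 2009-09-24 deadline, so the action is timely.

TIMELY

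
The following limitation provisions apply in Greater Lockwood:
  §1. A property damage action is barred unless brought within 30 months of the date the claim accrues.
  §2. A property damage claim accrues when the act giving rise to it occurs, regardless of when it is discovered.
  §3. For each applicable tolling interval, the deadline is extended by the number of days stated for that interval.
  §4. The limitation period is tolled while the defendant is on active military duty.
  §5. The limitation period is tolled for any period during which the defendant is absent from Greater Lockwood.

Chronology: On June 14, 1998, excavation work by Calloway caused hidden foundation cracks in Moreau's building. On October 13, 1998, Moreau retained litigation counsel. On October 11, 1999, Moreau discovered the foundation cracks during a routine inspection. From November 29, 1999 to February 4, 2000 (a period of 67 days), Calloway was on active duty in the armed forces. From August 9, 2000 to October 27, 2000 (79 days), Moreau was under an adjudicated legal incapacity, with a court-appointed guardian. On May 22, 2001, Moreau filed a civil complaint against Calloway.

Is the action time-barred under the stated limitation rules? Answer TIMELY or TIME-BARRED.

Accrual is governed by the date of the act, so the period began to run on June 14, 1998; the later discovery on October 11, 1999 is irrelevant under the stated rule.
The untolled deadline — 30 months after June 14, 1998 — is December 14, 2000.
Because the defendant's active military service ran from November 29, 1999 to February 4, 2000, the deadline is extended by 67 days to February 19, 2001.
The plaintiff's legal incapacity from August 9, 2000 to October 27, 2000 does not toll the period, because no stated rule makes the plaintiff's incapacity a tolling event.
None of the other events listed affects the running of the period under the stated rules.
Filing on May 22, 2001 missed the February 19, 2001 deadline — the action is time-barred.

TIME-BARRED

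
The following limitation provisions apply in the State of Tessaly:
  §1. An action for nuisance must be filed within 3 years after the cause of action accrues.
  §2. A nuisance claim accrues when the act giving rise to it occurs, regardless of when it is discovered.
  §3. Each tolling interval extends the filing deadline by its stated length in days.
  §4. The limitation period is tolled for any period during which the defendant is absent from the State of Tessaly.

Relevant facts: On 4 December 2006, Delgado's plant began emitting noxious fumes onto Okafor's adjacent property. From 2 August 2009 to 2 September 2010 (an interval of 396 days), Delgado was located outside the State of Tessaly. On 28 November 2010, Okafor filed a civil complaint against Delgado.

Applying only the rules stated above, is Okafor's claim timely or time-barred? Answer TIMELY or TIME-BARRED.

The claim accrued on 4 December 2006, when the wrongful act occurred.
The untolled deadline — 3 years after 4 December 2006 — is 4 December 2009.
The defendant's absence from the jurisdiction from 2 August 2009 to 2 September 2010 tolled the period for 396 days, extending the deadline to 4 January 2011.
The 28 November 2010 filing precedes the 4 January 2011 deadline; the claim is timely.

TIMELY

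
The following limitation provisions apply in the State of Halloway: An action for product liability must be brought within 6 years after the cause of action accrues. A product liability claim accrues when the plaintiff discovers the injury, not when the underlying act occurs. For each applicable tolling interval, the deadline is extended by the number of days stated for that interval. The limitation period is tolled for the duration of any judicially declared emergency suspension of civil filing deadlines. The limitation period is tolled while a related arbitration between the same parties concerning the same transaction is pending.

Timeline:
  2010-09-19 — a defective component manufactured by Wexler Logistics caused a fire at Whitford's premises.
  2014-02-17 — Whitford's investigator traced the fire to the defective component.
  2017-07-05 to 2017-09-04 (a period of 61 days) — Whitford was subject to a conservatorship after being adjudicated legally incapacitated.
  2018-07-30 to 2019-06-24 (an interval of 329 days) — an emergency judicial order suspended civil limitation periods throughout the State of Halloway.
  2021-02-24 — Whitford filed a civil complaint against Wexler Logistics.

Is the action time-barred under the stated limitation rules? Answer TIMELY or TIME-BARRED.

The claim did not accrue until Whitford discovered the injury on 2014-02-17; the 2010-09-19 act date does not start the clock under the stated rule.
Adding the 6 years base period to 2014-02-17 gives a deadline of 2020-02-17, before any tolling.
The period was tolled for 329 days by the emergency suspension of filing deadlines (2018-07-30 to 2019-06-24), pushing the deadline to 2021-01-11.
No stated provision tolls the period for the plaintiff's incapacity, so the interval from 2017-07-05 to 2017-09-04 has no effect on the deadline.
Whitford filed on 2021-02-24, after the 2021-01-11 deadline, so the action is time-barred.

TIME-BARRED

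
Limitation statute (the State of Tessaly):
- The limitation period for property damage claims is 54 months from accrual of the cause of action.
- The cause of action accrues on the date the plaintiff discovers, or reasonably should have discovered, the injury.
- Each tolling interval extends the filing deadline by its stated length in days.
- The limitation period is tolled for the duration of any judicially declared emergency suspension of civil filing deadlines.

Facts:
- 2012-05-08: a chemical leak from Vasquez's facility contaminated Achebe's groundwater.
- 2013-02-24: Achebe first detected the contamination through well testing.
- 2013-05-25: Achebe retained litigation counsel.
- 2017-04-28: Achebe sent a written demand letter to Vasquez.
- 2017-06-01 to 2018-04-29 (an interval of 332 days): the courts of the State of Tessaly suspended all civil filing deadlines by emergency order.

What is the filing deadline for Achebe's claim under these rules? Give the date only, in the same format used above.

Accrual is tied to discovery, so the period began on 2013-02-24 rather than on 2012-05-08 when the act occurred.
54 months from 2013-02-24 is 2017-08-24.
Because the emergency suspension of filing deadlines ran from 2017-06-01 to 2018-04-29, the deadline is extended by 332 days to 2018-07-22.
Nothing else in the chronology tolls or restarts the period.

2018-07-22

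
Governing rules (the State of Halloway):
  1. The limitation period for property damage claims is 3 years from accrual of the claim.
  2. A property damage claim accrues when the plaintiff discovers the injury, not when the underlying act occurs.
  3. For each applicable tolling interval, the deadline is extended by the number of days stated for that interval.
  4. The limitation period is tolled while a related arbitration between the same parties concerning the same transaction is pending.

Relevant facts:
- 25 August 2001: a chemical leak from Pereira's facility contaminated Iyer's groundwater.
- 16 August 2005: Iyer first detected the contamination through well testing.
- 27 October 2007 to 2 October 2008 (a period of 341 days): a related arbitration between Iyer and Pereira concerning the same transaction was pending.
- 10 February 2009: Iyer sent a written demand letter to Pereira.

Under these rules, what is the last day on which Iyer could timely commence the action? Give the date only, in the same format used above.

The claim did not accrue until Iyer discovered the injury on 16 August 2005; the 25 August 2001 act date does not start the clock under the stated rule.
Adding the 3 years base period to 16 August 2005 gives a deadline of 16 August 2008, before any tolling.
The pending related arbitration from 27 October 2007 to 2 October 2008 tolled the period for 341 days, extending the deadline to 23 July 2009.
Nothing else in the chronology tolls or restarts the period.

23 July 2009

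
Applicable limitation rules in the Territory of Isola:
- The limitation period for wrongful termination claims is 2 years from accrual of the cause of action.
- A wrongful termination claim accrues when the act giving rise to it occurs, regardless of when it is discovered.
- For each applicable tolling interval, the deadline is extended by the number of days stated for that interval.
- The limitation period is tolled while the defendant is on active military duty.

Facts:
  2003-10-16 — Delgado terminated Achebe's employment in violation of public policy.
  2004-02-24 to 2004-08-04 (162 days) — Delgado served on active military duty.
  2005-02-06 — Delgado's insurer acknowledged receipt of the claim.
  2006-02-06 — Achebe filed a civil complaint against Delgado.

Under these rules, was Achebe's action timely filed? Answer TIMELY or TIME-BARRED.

TIMELY

The limitation period began to run on 2003-10-16.
2 years from 2003-10-16 is 2005-10-16.
The period was tolled for 162 days by the defendant's active military service (2004-02-24 to 2004-08-04), pushing the deadline to 2006-03-27.
The other events in the timeline have no effect on the limitation period under the stated rules.
Achebe filed on 2006-02-06, before the 2006-03-27 deadline, so the action is timely.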